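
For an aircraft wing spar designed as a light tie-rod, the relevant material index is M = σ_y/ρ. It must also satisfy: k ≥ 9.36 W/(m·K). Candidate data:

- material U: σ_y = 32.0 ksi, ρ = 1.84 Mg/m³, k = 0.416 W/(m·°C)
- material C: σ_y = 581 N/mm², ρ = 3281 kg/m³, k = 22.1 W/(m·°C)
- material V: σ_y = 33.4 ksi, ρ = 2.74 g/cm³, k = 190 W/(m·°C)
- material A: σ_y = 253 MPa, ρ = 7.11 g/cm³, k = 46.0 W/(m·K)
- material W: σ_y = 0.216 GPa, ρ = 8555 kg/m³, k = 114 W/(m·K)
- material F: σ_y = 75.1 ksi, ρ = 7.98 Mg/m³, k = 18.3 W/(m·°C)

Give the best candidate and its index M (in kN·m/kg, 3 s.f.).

material C, M = 177 kN·m/kg

Screen on constraints: k ≥ 9.36 W/(m·K). Survivors: material C, material V, material A, material W, material F.
In SI units:
  material C: σ_y = 581.0 MPa, ρ = 3281 kg/m³
  material V: σ_y = 230.3 MPa, ρ = 2740 kg/m³
  material A: σ_y = 253.0 MPa, ρ = 7110 kg/m³
  material W: σ_y = 216.0 MPa, ρ = 8555 kg/m³
  material F: σ_y = 517.8 MPa, ρ = 7980 kg/m³
  material C: M = 177 kN·m/kg
  material V: M = 84.0 kN·m/kg
  material F: M = 64.9 kN·m/kg
  material A: M = 35.6 kN·m/kg
  material W: M = 25.2 kN·m/kg
Material C has the largest M.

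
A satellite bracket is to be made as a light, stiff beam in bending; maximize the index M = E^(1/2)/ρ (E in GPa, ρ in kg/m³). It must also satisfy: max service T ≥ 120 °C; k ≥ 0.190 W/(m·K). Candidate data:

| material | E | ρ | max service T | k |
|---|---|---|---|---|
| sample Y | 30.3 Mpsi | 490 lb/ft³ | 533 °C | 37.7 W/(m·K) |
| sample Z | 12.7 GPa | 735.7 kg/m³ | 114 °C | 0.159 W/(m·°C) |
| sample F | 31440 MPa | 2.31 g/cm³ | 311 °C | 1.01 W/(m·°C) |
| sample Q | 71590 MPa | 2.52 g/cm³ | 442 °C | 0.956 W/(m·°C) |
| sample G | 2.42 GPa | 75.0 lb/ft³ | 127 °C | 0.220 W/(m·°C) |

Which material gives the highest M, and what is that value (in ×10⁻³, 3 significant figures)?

sample Q, M = 3.36×10⁻³

Screen on constraints: max service T ≥ 120 °C; k ≥ 0.190 W/(m·K). Survivors: sample Y, sample F, sample Q, sample G.
Putting every candidate on a common basis:
  sample Y: E = 208.9 GPa, ρ = 7849 kg/m³
  sample F: E = 31.44 GPa, ρ = 2310 kg/m³
  sample Q: E = 71.59 GPa, ρ = 2520 kg/m³
  sample G: E = 2.420 GPa, ρ = 1201 kg/m³
  sample Q: M = 3.36×10⁻³
  sample F: M = 2.43×10⁻³
  sample Y: M = 1.84×10⁻³
  sample G: M = 1.29×10⁻³
Highest index: sample Q.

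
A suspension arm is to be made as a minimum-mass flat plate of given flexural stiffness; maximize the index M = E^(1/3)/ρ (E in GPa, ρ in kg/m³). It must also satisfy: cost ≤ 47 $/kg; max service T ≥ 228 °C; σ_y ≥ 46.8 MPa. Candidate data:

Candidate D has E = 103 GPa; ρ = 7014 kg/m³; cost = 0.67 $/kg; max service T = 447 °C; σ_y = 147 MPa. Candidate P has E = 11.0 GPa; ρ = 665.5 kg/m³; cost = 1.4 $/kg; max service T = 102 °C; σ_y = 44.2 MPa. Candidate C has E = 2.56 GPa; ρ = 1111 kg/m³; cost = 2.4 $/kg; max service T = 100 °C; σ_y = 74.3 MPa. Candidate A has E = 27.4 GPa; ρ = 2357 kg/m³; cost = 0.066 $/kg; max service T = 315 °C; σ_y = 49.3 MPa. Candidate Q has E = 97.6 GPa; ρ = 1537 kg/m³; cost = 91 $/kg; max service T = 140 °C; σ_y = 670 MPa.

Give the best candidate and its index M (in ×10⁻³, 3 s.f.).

Screen on constraints: cost ≤ 47 $/kg; max service T ≥ 228 °C; σ_y ≥ 46.8 MPa. Survivors: candidate D, candidate A.
Computing M directly (units already consistent):
  candidate A: M = 1.28×10⁻³
  candidate D: M = 0.668×10⁻³
The maximum is for candidate A.

candidate A, M = 1.28×10⁻³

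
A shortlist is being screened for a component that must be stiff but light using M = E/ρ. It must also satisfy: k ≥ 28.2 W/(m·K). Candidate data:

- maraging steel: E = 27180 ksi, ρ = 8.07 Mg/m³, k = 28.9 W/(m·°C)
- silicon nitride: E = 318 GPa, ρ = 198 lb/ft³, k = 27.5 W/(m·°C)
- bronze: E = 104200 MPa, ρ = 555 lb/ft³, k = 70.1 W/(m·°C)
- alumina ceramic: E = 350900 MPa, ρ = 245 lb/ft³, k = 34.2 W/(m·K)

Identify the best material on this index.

alumina ceramic

Screen on constraints: k ≥ 28.2 W/(m·K). Survivors: maraging steel, bronze, alumina ceramic.
In SI units:
  maraging steel: E = 187.4 GPa, ρ = 8070 kg/m³
  bronze: E = 104.2 GPa, ρ = 8890 kg/m³
  alumina ceramic: E = 350.9 GPa, ρ = 3925 kg/m³
  alumina ceramic: M = 89.4 MN·m/kg
  maraging steel: M = 23.2 MN·m/kg
  bronze: M = 11.7 MN·m/kg
The maximum is for alumina ceramic.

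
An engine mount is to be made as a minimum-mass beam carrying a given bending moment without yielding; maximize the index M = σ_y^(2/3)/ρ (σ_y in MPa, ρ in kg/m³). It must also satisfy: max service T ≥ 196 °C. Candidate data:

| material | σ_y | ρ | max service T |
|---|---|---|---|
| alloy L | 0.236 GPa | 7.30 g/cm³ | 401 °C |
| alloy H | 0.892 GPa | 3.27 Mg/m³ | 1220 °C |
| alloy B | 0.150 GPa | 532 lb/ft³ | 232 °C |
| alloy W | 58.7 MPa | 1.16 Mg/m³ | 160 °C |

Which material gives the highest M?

Screen on constraints: max service T ≥ 196 °C. Survivors: alloy L, alloy H, alloy B.
Putting every candidate on a common basis:
  alloy L: σ_y = 236.0 MPa, ρ = 7300 kg/m³
  alloy H: σ_y = 892.0 MPa, ρ = 3270 kg/m³
  alloy B: σ_y = 150.0 MPa, ρ = 8522 kg/m³
  alloy H: M = 28.3×10⁻³
  alloy L: M = 5.23×10⁻³
  alloy B: M = 3.31×10⁻³
Alloy H ranks first.

alloy H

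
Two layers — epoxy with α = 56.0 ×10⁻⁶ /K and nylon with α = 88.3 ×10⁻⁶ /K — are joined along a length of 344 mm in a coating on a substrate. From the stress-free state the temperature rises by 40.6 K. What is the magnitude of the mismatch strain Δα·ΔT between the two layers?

Δα = |56.0 − 88.3|×10⁻⁶/K = 32.3×10⁻⁶/K.
Mismatch strain = Δα·ΔT = 32.3×10⁻⁶ × 40.6 = 1.31×10⁻³.

1.31×10⁻³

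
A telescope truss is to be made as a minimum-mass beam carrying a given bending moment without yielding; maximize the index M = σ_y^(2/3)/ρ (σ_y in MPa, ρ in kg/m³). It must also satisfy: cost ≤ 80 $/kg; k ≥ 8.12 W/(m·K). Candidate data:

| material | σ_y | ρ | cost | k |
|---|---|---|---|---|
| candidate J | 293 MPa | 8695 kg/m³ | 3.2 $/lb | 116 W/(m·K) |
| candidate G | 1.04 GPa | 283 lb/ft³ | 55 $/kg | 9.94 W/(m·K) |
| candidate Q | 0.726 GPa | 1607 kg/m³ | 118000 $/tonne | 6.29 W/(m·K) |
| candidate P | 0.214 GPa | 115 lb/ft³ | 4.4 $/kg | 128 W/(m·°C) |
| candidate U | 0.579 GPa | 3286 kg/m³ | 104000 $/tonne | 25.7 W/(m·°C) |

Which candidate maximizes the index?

candidate G

Screen on constraints: cost ≤ 80 $/kg; k ≥ 8.12 W/(m·K). Survivors: candidate J, candidate G, candidate P.
Normalizing units and computing the index:
  candidate J: σ_y = 293.0 MPa, ρ = 8695 kg/m³
  candidate G: σ_y = 1040 MPa, ρ = 4533 kg/m³
  candidate P: σ_y = 214.0 MPa, ρ = 1842 kg/m³
  candidate G: M = 22.6×10⁻³
  candidate P: M = 19.4×10⁻³
  candidate J: M = 5.07×10⁻³
Highest index: candidate G.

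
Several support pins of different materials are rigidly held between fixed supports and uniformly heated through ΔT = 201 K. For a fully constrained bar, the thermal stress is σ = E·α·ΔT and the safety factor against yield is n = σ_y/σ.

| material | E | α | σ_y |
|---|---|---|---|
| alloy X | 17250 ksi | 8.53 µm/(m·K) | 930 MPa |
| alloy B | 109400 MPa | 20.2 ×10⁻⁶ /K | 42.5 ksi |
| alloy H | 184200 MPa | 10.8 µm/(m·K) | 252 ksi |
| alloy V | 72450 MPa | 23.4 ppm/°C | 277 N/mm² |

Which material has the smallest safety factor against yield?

With everything in SI (GPa, ×10⁻⁶/K, MPa):
  alloy X: E = 118.9, α = 8.53, σ_y = 930.0 → σ = 204 MPa, n = 4.56
  alloy B: E = 109.4, α = 20.2, σ_y = 293.0 → σ = 444 MPa, n = 0.660
  alloy H: E = 184.2, α = 10.8, σ_y = 1737 → σ = 400 MPa, n = 4.35
  alloy V: E = 72.45, α = 23.4, σ_y = 277.0 → σ = 341 MPa, n = 0.813
Smallest n: alloy B with n = 0.660.

alloy B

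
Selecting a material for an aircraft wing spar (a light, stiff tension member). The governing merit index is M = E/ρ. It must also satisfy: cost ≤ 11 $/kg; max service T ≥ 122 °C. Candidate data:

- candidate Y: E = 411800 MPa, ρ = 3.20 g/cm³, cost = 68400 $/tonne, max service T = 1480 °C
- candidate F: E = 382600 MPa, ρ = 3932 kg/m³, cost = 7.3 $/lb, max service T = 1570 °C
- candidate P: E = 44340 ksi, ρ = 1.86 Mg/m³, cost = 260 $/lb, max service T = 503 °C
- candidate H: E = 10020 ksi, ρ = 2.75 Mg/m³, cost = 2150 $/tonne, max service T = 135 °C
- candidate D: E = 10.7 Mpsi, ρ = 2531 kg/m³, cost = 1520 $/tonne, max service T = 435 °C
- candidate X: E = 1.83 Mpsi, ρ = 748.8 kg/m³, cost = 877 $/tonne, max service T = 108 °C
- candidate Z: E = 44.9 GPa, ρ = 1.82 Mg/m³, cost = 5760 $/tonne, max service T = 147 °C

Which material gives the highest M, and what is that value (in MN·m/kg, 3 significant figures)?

Screen on constraints: cost ≤ 11 $/kg; max service T ≥ 122 °C. Survivors: candidate H, candidate D, candidate Z.
After converting to SI:
  candidate H: E = 69.09 GPa, ρ = 2750 kg/m³
  candidate D: E = 73.77 GPa, ρ = 2531 kg/m³
  candidate Z: E = 44.90 GPa, ρ = 1820 kg/m³
  candidate D: M = 29.1 MN·m/kg
  candidate H: M = 25.1 MN·m/kg
  candidate Z: M = 24.7 MN·m/kg
Candidate D ranks first.

candidate D, M = 29.1 MN·m/kg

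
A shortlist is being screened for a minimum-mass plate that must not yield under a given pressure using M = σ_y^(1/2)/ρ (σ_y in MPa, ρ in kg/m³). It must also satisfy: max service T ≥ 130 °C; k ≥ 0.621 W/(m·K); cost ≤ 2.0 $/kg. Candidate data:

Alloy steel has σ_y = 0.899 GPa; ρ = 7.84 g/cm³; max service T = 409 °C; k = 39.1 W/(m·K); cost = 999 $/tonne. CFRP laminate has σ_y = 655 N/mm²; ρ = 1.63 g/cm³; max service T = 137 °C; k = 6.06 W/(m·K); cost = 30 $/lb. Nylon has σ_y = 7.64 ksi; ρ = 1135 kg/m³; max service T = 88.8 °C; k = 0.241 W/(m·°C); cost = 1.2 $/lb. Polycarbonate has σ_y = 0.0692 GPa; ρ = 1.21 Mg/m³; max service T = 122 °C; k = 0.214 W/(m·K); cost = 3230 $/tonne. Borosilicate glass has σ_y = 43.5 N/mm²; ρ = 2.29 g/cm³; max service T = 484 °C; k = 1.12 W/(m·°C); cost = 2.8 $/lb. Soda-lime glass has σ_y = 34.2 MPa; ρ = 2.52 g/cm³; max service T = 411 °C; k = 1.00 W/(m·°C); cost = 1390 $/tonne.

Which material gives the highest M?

Screen on constraints: max service T ≥ 130 °C; k ≥ 0.621 W/(m·K); cost ≤ 2.0 $/kg. Survivors: alloy steel, soda-lime glass.
After converting to SI:
  alloy steel: σ_y = 899.0 MPa, ρ = 7840 kg/m³
  soda-lime glass: σ_y = 34.20 MPa, ρ = 2520 kg/m³
  alloy steel: M = 3.82×10⁻³
  soda-lime glass: M = 2.32×10⁻³
Highest index: alloy steel.

alloy steel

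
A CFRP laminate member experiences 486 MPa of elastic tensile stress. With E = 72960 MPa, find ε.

E = 72960 MPa = 72.96 GPa = 72960 MPa.
ε = σ/E = 486 / 72960 = 6.66×10⁻³.

6.66×10⁻³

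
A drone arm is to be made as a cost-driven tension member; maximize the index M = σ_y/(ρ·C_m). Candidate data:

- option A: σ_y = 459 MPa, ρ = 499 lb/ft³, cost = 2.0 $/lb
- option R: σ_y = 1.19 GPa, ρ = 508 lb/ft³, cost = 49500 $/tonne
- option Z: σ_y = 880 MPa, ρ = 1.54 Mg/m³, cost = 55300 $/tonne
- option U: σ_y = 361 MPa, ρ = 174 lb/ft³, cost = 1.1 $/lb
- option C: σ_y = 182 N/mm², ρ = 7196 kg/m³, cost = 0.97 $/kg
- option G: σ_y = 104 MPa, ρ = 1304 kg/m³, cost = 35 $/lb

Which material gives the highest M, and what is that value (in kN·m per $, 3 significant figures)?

In SI units:
  option A: σ_y = 459.0 MPa, ρ = 7993 kg/m³, cost = 4.409 $/kg
  option R: σ_y = 1190 MPa, ρ = 8137 kg/m³, cost = 49.50 $/kg
  option Z: σ_y = 880.0 MPa, ρ = 1540 kg/m³, cost = 55.30 $/kg
  option U: σ_y = 361.0 MPa, ρ = 2787 kg/m³, cost = 2.425 $/kg
  option C: σ_y = 182.0 MPa, ρ = 7196 kg/m³, cost = 0.9700 $/kg
  option G: σ_y = 104.0 MPa, ρ = 1304 kg/m³, cost = 77.16 $/kg
  option U: M = 53.4 kN·m per $
  option C: M = 26.1 kN·m per $
  option A: M = 13.0 kN·m per $
  option Z: M = 10.3 kN·m per $
  option R: M = 2.95 kN·m per $
  option G: M = 1.03 kN·m per $
The maximum is for option U.

option U, M = 53.4 kN·m per $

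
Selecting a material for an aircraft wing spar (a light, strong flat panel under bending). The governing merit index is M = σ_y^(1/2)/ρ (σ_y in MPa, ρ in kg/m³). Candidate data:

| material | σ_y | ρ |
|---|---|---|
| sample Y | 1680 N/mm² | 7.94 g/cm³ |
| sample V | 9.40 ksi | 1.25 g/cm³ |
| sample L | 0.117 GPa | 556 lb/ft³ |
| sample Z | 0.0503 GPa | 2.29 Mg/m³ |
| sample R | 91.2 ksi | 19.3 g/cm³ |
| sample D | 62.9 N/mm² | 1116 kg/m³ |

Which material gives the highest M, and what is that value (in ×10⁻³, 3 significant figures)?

sample D, M = 7.11×10⁻³

Convert each candidate to consistent units, then evaluate M:
  sample Y: σ_y = 1680 MPa, ρ = 7940 kg/m³
  sample V: σ_y = 64.81 MPa, ρ = 1250 kg/m³
  sample L: σ_y = 117.0 MPa, ρ = 8906 kg/m³
  sample Z: σ_y = 50.30 MPa, ρ = 2290 kg/m³
  sample R: σ_y = 628.8 MPa, ρ = 19300 kg/m³
  sample D: σ_y = 62.90 MPa, ρ = 1116 kg/m³
  sample D: M = 7.11×10⁻³
  sample V: M = 6.44×10⁻³
  sample Y: M = 5.16×10⁻³
  sample Z: M = 3.10×10⁻³
  sample R: M = 1.30×10⁻³
  sample L: M = 1.21×10⁻³
The maximum is for sample D.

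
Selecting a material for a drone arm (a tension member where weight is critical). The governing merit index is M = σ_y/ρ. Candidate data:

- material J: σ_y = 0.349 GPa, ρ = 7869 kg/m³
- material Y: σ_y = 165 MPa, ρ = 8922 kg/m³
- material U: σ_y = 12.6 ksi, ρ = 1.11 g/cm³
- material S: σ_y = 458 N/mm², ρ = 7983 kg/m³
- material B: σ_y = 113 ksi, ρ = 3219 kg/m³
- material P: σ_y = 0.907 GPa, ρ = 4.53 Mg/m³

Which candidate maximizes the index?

Convert each candidate to consistent units, then evaluate M:
  material J: σ_y = 349.0 MPa, ρ = 7869 kg/m³
  material Y: σ_y = 165.0 MPa, ρ = 8922 kg/m³
  material U: σ_y = 86.87 MPa, ρ = 1110 kg/m³
  material S: σ_y = 458.0 MPa, ρ = 7983 kg/m³
  material B: σ_y = 779.1 MPa, ρ = 3219 kg/m³
  material P: σ_y = 907.0 MPa, ρ = 4530 kg/m³
  material B: M = 242 kN·m/kg
  material P: M = 200 kN·m/kg
  material U: M = 78.3 kN·m/kg
  material S: M = 57.4 kN·m/kg
  material J: M = 44.4 kN·m/kg
  material Y: M = 18.5 kN·m/kg
The maximum is for material B.

material B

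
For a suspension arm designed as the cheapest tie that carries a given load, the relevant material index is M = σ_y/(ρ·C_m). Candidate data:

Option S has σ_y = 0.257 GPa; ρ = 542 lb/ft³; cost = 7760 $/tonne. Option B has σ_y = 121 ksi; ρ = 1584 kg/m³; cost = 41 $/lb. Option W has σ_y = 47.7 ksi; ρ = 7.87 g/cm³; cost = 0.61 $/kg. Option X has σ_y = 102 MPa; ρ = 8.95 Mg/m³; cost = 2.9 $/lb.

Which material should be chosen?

In SI units:
  option S: σ_y = 257.0 MPa, ρ = 8682 kg/m³, cost = 7.760 $/kg
  option B: σ_y = 834.3 MPa, ρ = 1584 kg/m³, cost = 90.39 $/kg
  option W: σ_y = 328.9 MPa, ρ = 7870 kg/m³, cost = 0.6100 $/kg
  option X: σ_y = 102.0 MPa, ρ = 8950 kg/m³, cost = 6.393 $/kg
  option W: M = 68.5 kN·m per $
  option B: M = 5.83 kN·m per $
  option S: M = 3.81 kN·m per $
  option X: M = 1.78 kN·m per $
The maximum is for option W.

option W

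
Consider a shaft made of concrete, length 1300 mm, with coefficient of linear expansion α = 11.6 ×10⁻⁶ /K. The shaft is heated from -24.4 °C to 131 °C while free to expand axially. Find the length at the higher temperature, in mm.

ΔT = 131 − (-24.4) = 155.4 K.
ΔL = α·L₀·ΔT = 11.6×10⁻⁶ × 1300 mm × 155.4 K = 2.34 mm.
L = L₀ + ΔL = 1300 + 2.34 = 1302.3 mm.

1302.3 mm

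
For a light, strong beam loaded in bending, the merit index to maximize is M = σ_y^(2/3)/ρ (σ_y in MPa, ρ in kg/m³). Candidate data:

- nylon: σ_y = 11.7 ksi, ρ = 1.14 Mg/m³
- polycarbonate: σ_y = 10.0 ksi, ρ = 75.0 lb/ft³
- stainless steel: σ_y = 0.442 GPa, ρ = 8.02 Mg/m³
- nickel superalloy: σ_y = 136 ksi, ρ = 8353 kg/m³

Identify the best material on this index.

nylon

Convert each candidate to consistent units, then evaluate M:
  nylon: σ_y = 80.67 MPa, ρ = 1140 kg/m³
  polycarbonate: σ_y = 68.95 MPa, ρ = 1201 kg/m³
  stainless steel: σ_y = 442.0 MPa, ρ = 8020 kg/m³
  nickel superalloy: σ_y = 937.7 MPa, ρ = 8353 kg/m³
  nylon: M = 16.4×10⁻³
  polycarbonate: M = 14.0×10⁻³
  nickel superalloy: M = 11.5×10⁻³
  stainless steel: M = 7.24×10⁻³
Nylon has the largest M.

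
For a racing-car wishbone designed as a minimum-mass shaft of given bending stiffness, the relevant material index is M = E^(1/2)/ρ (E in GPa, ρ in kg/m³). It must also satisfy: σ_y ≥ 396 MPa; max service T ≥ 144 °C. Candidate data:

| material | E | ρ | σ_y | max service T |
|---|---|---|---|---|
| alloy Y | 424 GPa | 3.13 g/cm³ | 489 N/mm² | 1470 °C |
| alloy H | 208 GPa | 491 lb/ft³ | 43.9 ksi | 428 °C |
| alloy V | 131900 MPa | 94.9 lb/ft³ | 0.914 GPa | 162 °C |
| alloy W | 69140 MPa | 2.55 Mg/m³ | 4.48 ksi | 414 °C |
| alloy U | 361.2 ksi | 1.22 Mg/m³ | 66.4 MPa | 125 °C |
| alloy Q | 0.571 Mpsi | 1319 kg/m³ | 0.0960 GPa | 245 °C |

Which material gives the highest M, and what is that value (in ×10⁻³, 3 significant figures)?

alloy V, M = 7.56×10⁻³

Screen on constraints: σ_y ≥ 396 MPa; max service T ≥ 144 °C. Survivors: alloy Y, alloy V.
Convert each candidate to consistent units, then evaluate M:
  alloy Y: E = 424.0 GPa, ρ = 3130 kg/m³
  alloy V: E = 131.9 GPa, ρ = 1520 kg/m³
  alloy V: M = 7.56×10⁻³
  alloy Y: M = 6.58×10⁻³
Alloy V has the largest M.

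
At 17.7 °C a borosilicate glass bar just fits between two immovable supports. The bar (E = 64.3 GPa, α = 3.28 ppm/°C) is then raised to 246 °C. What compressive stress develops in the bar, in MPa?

ΔT = 228.3 K. Constrained thermal stress σ = E·α·ΔT = 64.30×10³ MPa × 3.28×10⁻⁶ × 228.3 = 48.1 MPa (compressive).

48.1 MPa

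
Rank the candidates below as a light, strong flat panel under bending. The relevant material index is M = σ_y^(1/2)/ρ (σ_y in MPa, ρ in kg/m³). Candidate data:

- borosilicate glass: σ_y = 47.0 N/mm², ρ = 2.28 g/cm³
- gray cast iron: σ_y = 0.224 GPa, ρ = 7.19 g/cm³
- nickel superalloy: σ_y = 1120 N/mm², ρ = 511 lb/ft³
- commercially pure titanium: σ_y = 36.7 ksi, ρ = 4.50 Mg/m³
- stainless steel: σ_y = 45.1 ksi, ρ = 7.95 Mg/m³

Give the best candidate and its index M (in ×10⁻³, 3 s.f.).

nickel superalloy, M = 4.09×10⁻³

Convert each candidate to consistent units, then evaluate M:
  borosilicate glass: σ_y = 47.00 MPa, ρ = 2280 kg/m³
  gray cast iron: σ_y = 224.0 MPa, ρ = 7190 kg/m³
  nickel superalloy: σ_y = 1120 MPa, ρ = 8185 kg/m³
  commercially pure titanium: σ_y = 253.0 MPa, ρ = 4500 kg/m³
  stainless steel: σ_y = 311.0 MPa, ρ = 7950 kg/m³
  nickel superalloy: M = 4.09×10⁻³
  commercially pure titanium: M = 3.53×10⁻³
  borosilicate glass: M = 3.01×10⁻³
  stainless steel: M = 2.22×10⁻³
  gray cast iron: M = 2.08×10⁻³
Nickel superalloy ranks first.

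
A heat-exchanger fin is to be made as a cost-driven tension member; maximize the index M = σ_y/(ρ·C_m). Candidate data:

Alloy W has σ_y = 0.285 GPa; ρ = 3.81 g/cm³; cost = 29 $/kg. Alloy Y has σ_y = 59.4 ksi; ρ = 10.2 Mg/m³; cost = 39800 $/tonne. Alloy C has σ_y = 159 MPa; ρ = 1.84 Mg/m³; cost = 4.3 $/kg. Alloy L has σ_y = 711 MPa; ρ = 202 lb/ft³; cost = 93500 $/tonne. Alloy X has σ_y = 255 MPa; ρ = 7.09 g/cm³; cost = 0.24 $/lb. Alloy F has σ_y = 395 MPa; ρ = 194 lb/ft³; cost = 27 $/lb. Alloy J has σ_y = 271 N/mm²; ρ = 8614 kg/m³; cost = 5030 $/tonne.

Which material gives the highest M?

alloy X

Convert each candidate to consistent units, then evaluate M:
  alloy W: σ_y = 285.0 MPa, ρ = 3810 kg/m³, cost = 29.00 $/kg
  alloy Y: σ_y = 409.5 MPa, ρ = 10200 kg/m³, cost = 39.80 $/kg
  alloy C: σ_y = 159.0 MPa, ρ = 1840 kg/m³, cost = 4.300 $/kg
  alloy L: σ_y = 711.0 MPa, ρ = 3236 kg/m³, cost = 93.50 $/kg
  alloy X: σ_y = 255.0 MPa, ρ = 7090 kg/m³, cost = 0.5291 $/kg
  alloy F: σ_y = 395.0 MPa, ρ = 3108 kg/m³, cost = 59.52 $/kg
  alloy J: σ_y = 271.0 MPa, ρ = 8614 kg/m³, cost = 5.030 $/kg
  alloy X: M = 68.0 kN·m per $
  alloy C: M = 20.1 kN·m per $
  alloy J: M = 6.25 kN·m per $
  alloy W: M = 2.58 kN·m per $
  alloy L: M = 2.35 kN·m per $
  alloy F: M = 2.14 kN·m per $
  alloy Y: M = 1.01 kN·m per $
Alloy X ranks first.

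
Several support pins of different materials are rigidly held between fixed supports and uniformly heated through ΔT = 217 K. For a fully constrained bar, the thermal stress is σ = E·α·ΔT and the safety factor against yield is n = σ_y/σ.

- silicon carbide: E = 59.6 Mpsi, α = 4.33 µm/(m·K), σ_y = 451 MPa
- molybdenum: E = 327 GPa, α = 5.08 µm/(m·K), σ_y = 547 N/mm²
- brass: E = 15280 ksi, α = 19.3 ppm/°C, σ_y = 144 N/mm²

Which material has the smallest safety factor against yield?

Converting E to GPa, α to ×10⁻⁶/K, σ_y to MPa, then σ and n for each:
  silicon carbide: E = 410.9, α = 4.33, σ_y = 451.0 → σ = 386 MPa, n = 1.17
  molybdenum: E = 327.0, α = 5.08, σ_y = 547.0 → σ = 360 MPa, n = 1.52
  brass: E = 105.4, α = 19.3, σ_y = 144.0 → σ = 441 MPa, n = 0.326
The minimum is brass at n = 0.326.

brass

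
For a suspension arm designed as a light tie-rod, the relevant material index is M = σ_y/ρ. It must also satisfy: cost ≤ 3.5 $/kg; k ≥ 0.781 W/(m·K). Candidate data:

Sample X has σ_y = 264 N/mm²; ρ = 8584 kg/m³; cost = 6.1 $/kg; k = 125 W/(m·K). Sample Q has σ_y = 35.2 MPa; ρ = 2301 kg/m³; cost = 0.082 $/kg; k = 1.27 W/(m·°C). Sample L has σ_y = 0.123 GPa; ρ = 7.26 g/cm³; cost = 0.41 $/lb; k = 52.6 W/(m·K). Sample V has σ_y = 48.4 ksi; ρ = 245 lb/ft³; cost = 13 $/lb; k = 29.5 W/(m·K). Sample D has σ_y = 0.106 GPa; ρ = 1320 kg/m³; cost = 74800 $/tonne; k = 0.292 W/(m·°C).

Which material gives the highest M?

Screen on constraints: cost ≤ 3.5 $/kg; k ≥ 0.781 W/(m·K). Survivors: sample Q, sample L.
In SI units:
  sample Q: σ_y = 35.20 MPa, ρ = 2301 kg/m³
  sample L: σ_y = 123.0 MPa, ρ = 7260 kg/m³
  sample L: M = 16.9 kN·m/kg
  sample Q: M = 15.3 kN·m/kg
Sample L ranks first.

sample L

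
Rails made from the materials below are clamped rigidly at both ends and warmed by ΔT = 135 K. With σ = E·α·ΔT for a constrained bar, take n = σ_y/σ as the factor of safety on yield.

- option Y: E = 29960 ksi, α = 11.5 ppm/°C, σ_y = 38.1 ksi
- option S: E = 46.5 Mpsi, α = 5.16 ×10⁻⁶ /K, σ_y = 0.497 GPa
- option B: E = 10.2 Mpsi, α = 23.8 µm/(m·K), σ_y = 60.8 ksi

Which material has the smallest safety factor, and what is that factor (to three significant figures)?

option Y, n = 0.819

Converting E to GPa, α to ×10⁻⁶/K, σ_y to MPa, then σ and n for each:
  option Y: E = 206.6, α = 11.5, σ_y = 262.7 → σ = 321 MPa, n = 0.819
  option S: E = 320.6, α = 5.16, σ_y = 497.0 → σ = 223 MPa, n = 2.23
  option B: E = 70.33, α = 23.8, σ_y = 419.2 → σ = 226 MPa, n = 1.86
The minimum is option Y at n = 0.819.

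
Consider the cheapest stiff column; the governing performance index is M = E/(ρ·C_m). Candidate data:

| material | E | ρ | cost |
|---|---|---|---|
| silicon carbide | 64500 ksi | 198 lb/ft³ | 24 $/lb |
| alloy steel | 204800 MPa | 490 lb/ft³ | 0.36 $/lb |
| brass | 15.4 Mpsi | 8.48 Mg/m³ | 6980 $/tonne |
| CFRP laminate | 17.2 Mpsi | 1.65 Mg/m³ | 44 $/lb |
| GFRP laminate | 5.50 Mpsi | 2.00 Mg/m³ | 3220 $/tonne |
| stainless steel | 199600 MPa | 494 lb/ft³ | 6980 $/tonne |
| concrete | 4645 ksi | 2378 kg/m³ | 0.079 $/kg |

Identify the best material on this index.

Putting every candidate on a common basis:
  silicon carbide: E = 444.7 GPa, ρ = 3172 kg/m³, cost = 52.91 $/kg
  alloy steel: E = 204.8 GPa, ρ = 7849 kg/m³, cost = 0.7937 $/kg
  brass: E = 106.2 GPa, ρ = 8480 kg/m³, cost = 6.980 $/kg
  CFRP laminate: E = 118.6 GPa, ρ = 1650 kg/m³, cost = 97.00 $/kg
  GFRP laminate: E = 37.92 GPa, ρ = 2000 kg/m³, cost = 3.220 $/kg
  stainless steel: E = 199.6 GPa, ρ = 7913 kg/m³, cost = 6.980 $/kg
  concrete: E = 32.03 GPa, ρ = 2378 kg/m³, cost = 0.07900 $/kg
  concrete: M = 170 MN·m per $
  alloy steel: M = 32.9 MN·m per $
  GFRP laminate: M = 5.89 MN·m per $
  stainless steel: M = 3.61 MN·m per $
  silicon carbide: M = 2.65 MN·m per $
  brass: M = 1.79 MN·m per $
  CFRP laminate: M = 0.741 MN·m per $
Concrete ranks first.

concrete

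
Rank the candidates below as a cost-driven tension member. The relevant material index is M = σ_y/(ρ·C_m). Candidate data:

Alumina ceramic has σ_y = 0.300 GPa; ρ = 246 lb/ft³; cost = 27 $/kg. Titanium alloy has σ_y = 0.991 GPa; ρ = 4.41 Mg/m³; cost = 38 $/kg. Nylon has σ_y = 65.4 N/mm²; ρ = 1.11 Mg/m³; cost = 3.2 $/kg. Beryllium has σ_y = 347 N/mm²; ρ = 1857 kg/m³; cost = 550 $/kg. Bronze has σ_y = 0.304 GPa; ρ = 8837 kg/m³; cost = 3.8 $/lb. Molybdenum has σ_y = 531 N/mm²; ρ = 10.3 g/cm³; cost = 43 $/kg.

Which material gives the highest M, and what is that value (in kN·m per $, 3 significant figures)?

nylon, M = 18.4 kN·m per $

Convert each candidate to consistent units, then evaluate M:
  alumina ceramic: σ_y = 300.0 MPa, ρ = 3941 kg/m³, cost = 27.00 $/kg
  titanium alloy: σ_y = 991.0 MPa, ρ = 4410 kg/m³, cost = 38.00 $/kg
  nylon: σ_y = 65.40 MPa, ρ = 1110 kg/m³, cost = 3.200 $/kg
  beryllium: σ_y = 347.0 MPa, ρ = 1857 kg/m³, cost = 550.0 $/kg
  bronze: σ_y = 304.0 MPa, ρ = 8837 kg/m³, cost = 8.377 $/kg
  molybdenum: σ_y = 531.0 MPa, ρ = 10300 kg/m³, cost = 43.00 $/kg
  nylon: M = 18.4 kN·m per $
  titanium alloy: M = 5.91 kN·m per $
  bronze: M = 4.11 kN·m per $
  alumina ceramic: M = 2.82 kN·m per $
  molybdenum: M = 1.20 kN·m per $
  beryllium: M = 0.340 kN·m per $
The maximum is for nylon.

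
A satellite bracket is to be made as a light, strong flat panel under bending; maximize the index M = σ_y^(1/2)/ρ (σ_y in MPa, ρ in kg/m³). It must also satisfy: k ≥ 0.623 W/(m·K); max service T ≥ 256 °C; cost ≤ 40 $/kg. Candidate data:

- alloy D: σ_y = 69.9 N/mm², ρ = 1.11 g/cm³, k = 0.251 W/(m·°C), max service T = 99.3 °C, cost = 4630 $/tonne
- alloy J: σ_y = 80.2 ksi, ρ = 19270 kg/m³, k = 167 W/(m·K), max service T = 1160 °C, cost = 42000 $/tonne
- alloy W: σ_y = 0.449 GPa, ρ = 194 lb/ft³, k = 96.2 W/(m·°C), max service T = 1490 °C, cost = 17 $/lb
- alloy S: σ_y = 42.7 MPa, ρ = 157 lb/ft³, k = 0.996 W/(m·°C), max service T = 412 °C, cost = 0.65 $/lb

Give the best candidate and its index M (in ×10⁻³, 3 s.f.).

alloy W, M = 6.82×10⁻³

Screen on constraints: k ≥ 0.623 W/(m·K); max service T ≥ 256 °C; cost ≤ 40 $/kg. Survivors: alloy W, alloy S.
In SI units:
  alloy W: σ_y = 449.0 MPa, ρ = 3108 kg/m³
  alloy S: σ_y = 42.70 MPa, ρ = 2515 kg/m³
  alloy W: M = 6.82×10⁻³
  alloy S: M = 2.60×10⁻³
Alloy W ranks first.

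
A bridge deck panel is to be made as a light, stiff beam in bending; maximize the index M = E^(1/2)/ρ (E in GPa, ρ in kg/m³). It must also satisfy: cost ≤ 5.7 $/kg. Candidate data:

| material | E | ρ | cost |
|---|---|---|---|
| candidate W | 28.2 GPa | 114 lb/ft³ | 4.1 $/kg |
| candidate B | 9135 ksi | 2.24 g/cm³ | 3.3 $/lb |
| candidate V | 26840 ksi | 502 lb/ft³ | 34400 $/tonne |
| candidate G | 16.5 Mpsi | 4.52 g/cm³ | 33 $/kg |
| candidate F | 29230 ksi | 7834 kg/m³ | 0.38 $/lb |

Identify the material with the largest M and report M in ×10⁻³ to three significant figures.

Screen on constraints: cost ≤ 5.7 $/kg. Survivors: candidate W, candidate F.
Normalizing units and computing the index:
  candidate W: E = 28.20 GPa, ρ = 1826 kg/m³
  candidate F: E = 201.5 GPa, ρ = 7834 kg/m³
  candidate W: M = 2.91×10⁻³
  candidate F: M = 1.81×10⁻³
Candidate W has the largest M.

candidate W, M = 2.91×10⁻³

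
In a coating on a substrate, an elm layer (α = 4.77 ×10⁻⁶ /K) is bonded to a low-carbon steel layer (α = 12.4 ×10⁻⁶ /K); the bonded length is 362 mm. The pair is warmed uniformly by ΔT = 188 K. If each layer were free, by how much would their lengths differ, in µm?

Δα = |4.77 − 12.4|×10⁻⁶/K = 7.63×10⁻⁶/K.
ΔL_mismatch = Δα·L·ΔT = 7.63×10⁻⁶ × 362.0 mm × 188.0 K = 519 µm.

519 µm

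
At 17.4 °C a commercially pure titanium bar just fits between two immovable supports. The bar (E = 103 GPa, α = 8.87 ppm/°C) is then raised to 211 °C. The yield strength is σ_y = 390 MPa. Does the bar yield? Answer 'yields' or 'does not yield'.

ΔT = 193.6 K. Constrained thermal stress σ = E·α·ΔT = 103.0×10³ MPa × 8.87×10⁻⁶ × 193.6 = 177 MPa (compressive).
Compare to σ_y = 390 MPa: σ < σ_y, so it does not yield.

does not yield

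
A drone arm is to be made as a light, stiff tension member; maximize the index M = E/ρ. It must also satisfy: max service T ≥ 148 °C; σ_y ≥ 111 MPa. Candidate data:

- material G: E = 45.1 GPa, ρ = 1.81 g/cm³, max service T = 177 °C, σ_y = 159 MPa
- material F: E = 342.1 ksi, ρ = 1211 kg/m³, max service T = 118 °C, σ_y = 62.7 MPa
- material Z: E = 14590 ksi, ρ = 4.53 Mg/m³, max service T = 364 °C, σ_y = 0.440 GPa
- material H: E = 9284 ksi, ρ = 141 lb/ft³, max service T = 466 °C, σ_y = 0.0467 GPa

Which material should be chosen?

Screen on constraints: max service T ≥ 148 °C; σ_y ≥ 111 MPa. Survivors: material G, material Z.
In SI units:
  material G: E = 45.10 GPa, ρ = 1810 kg/m³
  material Z: E = 100.6 GPa, ρ = 4530 kg/m³
  material G: M = 24.9 MN·m/kg
  material Z: M = 22.2 MN·m/kg
The maximum is for material G.

material G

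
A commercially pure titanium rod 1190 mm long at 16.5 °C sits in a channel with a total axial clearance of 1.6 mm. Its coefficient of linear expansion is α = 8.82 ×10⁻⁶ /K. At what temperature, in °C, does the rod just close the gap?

α·L₀·ΔT = 1.6 mm ⇒ ΔT = 1.6 / (8.82×10⁻⁶ × 1190.0) = 152.4 K.
T = 16.5 + 152.4 = 168.9 °C.

169 °C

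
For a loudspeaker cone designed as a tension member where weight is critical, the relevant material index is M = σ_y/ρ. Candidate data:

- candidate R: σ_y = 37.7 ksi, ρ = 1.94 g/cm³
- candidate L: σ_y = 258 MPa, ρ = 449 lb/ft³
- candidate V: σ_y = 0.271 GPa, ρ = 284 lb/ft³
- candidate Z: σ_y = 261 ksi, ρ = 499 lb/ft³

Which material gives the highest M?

candidate Z

In SI units:
  candidate R: σ_y = 259.9 MPa, ρ = 1940 kg/m³
  candidate L: σ_y = 258.0 MPa, ρ = 7192 kg/m³
  candidate V: σ_y = 271.0 MPa, ρ = 4549 kg/m³
  candidate Z: σ_y = 1800 MPa, ρ = 7993 kg/m³
  candidate Z: M = 225 kN·m/kg
  candidate R: M = 134 kN·m/kg
  candidate V: M = 59.6 kN·m/kg
  candidate L: M = 35.9 kN·m/kg
Candidate Z has the largest M.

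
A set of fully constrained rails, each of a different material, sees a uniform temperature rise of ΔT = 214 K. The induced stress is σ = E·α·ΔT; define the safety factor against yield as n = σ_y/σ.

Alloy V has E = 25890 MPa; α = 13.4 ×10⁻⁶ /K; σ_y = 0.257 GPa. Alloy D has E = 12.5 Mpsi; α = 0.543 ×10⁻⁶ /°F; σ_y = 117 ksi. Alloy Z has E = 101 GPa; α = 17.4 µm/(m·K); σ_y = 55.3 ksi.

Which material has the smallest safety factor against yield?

alloy Z

Converting E to GPa, α to ×10⁻⁶/K, σ_y to MPa, then σ and n for each:
  alloy V: E = 25.89, α = 13.4, σ_y = 257.0 → σ = 74.2 MPa, n = 3.46
  alloy D: E = 86.18, α = 0.977, σ_y = 806.7 → σ = 18.0 MPa, n = 44.7
  alloy Z: E = 101.0, α = 17.4, σ_y = 381.3 → σ = 376 MPa, n = 1.01
The minimum is alloy Z at n = 1.01.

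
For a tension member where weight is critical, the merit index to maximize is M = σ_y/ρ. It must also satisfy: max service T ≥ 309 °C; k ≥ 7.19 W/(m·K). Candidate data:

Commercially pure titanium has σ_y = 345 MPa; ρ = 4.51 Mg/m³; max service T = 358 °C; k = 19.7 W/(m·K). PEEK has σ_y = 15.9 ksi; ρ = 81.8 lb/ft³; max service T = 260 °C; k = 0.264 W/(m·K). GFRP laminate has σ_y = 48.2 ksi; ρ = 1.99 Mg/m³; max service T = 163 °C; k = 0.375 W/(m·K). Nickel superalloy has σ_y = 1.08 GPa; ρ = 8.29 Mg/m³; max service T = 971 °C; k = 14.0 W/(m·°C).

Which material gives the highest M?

Screen on constraints: max service T ≥ 309 °C; k ≥ 7.19 W/(m·K). Survivors: commercially pure titanium, nickel superalloy.
Normalizing units and computing the index:
  commercially pure titanium: σ_y = 345.0 MPa, ρ = 4510 kg/m³
  nickel superalloy: σ_y = 1080 MPa, ρ = 8290 kg/m³
  nickel superalloy: M = 130 kN·m/kg
  commercially pure titanium: M = 76.5 kN·m/kg
The maximum is for nickel superalloy.

nickel superalloy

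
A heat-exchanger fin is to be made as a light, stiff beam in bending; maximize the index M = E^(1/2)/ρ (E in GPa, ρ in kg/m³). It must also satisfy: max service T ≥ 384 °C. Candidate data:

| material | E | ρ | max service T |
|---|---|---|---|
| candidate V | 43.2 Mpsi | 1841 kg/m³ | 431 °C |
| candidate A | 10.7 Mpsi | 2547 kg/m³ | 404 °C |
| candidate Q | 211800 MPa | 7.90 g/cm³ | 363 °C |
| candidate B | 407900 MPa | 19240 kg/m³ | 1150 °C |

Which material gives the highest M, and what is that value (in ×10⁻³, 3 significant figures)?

Screen on constraints: max service T ≥ 384 °C. Survivors: candidate V, candidate A, candidate B.
Convert each candidate to consistent units, then evaluate M:
  candidate V: E = 297.9 GPa, ρ = 1841 kg/m³
  candidate A: E = 73.77 GPa, ρ = 2547 kg/m³
  candidate B: E = 407.9 GPa, ρ = 19240 kg/m³
  candidate V: M = 9.37×10⁻³
  candidate A: M = 3.37×10⁻³
  candidate B: M = 1.05×10⁻³
Candidate V ranks first.

candidate V, M = 9.37×10⁻³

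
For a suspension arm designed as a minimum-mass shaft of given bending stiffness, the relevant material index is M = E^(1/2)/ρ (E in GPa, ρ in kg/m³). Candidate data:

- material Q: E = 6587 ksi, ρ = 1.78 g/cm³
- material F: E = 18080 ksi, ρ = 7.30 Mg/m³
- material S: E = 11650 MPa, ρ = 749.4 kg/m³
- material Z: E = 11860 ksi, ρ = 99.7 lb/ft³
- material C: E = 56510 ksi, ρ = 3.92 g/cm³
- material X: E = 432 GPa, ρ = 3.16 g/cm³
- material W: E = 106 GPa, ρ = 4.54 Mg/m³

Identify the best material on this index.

material X

In SI units:
  material Q: E = 45.42 GPa, ρ = 1780 kg/m³
  material F: E = 124.7 GPa, ρ = 7300 kg/m³
  material S: E = 11.65 GPa, ρ = 749.4 kg/m³
  material Z: E = 81.77 GPa, ρ = 1597 kg/m³
  material C: E = 389.6 GPa, ρ = 3920 kg/m³
  material X: E = 432.0 GPa, ρ = 3160 kg/m³
  material W: E = 106.0 GPa, ρ = 4540 kg/m³
  material X: M = 6.58×10⁻³
  material Z: M = 5.66×10⁻³
  material C: M = 5.04×10⁻³
  material S: M = 4.55×10⁻³
  material Q: M = 3.79×10⁻³
  material W: M = 2.27×10⁻³
  material F: M = 1.53×10⁻³
Material X ranks first.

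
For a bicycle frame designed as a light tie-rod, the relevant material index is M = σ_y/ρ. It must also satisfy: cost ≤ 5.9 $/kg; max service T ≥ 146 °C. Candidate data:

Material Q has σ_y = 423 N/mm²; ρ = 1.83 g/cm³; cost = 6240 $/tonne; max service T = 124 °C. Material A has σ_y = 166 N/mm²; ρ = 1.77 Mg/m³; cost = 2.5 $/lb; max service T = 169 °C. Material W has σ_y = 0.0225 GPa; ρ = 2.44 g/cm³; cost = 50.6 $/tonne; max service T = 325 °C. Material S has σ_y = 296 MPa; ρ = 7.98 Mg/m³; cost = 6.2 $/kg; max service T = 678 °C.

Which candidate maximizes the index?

Screen on constraints: cost ≤ 5.9 $/kg; max service T ≥ 146 °C. Survivors: material A, material W.
In SI units:
  material A: σ_y = 166.0 MPa, ρ = 1770 kg/m³
  material W: σ_y = 22.50 MPa, ρ = 2440 kg/m³
  material A: M = 93.8 kN·m/kg
  material W: M = 9.22 kN·m/kg
Material A ranks first.

material A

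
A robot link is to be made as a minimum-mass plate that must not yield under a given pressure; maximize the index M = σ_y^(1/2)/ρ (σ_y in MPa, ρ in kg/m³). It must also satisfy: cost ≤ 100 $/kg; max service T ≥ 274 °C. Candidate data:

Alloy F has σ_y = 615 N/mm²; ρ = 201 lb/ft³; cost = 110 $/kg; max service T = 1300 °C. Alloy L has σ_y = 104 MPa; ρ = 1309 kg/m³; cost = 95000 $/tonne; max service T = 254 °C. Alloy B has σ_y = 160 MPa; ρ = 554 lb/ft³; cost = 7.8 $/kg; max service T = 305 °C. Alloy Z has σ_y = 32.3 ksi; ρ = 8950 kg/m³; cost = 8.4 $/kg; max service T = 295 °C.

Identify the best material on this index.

alloy Z

Screen on constraints: cost ≤ 100 $/kg; max service T ≥ 274 °C. Survivors: alloy B, alloy Z.
After converting to SI:
  alloy B: σ_y = 160.0 MPa, ρ = 8874 kg/m³
  alloy Z: σ_y = 222.7 MPa, ρ = 8950 kg/m³
  alloy Z: M = 1.67×10⁻³
  alloy B: M = 1.43×10⁻³
Highest index: alloy Z.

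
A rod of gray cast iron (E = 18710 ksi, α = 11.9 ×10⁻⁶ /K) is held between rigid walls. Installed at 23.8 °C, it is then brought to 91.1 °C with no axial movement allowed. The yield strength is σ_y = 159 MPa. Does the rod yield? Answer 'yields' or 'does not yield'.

E = 18710 ksi = 129.0 GPa.
ΔT = 67.30 K. Constrained thermal stress σ = E·α·ΔT = 129.0×10³ MPa × 11.9×10⁻⁶ × 67.30 = 103 MPa (compressive).
Compare to σ_y = 159 MPa: σ < σ_y, so it does not yield.

does not yield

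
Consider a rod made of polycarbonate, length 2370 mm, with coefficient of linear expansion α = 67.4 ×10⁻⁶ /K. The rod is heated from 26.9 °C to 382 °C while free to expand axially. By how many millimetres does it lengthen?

ΔT = 382 − 26.9 = 355.1 K.
ΔL = α·L₀·ΔT = 67.4×10⁻⁶ × 2370 mm × 355.1 K = 56.7 mm.

56.7 mm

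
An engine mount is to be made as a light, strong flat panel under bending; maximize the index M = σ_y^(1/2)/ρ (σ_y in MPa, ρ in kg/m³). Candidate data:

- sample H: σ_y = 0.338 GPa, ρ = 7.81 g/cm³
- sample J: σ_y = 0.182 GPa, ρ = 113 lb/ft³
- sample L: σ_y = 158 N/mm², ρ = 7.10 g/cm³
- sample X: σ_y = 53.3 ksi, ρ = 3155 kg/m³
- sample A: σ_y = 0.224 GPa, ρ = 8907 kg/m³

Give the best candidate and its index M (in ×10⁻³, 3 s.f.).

sample J, M = 7.45×10⁻³

Normalizing units and computing the index:
  sample H: σ_y = 338.0 MPa, ρ = 7810 kg/m³
  sample J: σ_y = 182.0 MPa, ρ = 1810 kg/m³
  sample L: σ_y = 158.0 MPa, ρ = 7100 kg/m³
  sample X: σ_y = 367.5 MPa, ρ = 3155 kg/m³
  sample A: σ_y = 224.0 MPa, ρ = 8907 kg/m³
  sample J: M = 7.45×10⁻³
  sample X: M = 6.08×10⁻³
  sample H: M = 2.35×10⁻³
  sample L: M = 1.77×10⁻³
  sample A: M = 1.68×10⁻³
The maximum is for sample J.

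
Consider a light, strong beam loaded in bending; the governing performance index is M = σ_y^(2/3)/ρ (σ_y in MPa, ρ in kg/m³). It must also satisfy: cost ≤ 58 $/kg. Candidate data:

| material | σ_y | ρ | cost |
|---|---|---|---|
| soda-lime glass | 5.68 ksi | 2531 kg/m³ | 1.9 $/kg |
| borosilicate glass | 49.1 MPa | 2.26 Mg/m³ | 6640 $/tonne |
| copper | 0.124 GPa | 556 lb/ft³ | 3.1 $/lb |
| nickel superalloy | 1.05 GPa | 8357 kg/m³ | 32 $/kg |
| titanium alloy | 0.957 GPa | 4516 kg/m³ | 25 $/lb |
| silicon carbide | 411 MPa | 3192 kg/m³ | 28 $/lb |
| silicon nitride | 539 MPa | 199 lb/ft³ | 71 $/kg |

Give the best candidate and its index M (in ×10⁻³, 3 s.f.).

Screen on constraints: cost ≤ 58 $/kg. Survivors: soda-lime glass, borosilicate glass, copper, nickel superalloy, titanium alloy.
Convert each candidate to consistent units, then evaluate M:
  soda-lime glass: σ_y = 39.16 MPa, ρ = 2531 kg/m³
  borosilicate glass: σ_y = 49.10 MPa, ρ = 2260 kg/m³
  copper: σ_y = 124.0 MPa, ρ = 8906 kg/m³
  nickel superalloy: σ_y = 1050 MPa, ρ = 8357 kg/m³
  titanium alloy: σ_y = 957.0 MPa, ρ = 4516 kg/m³
  titanium alloy: M = 21.5×10⁻³
  nickel superalloy: M = 12.4×10⁻³
  borosilicate glass: M = 5.93×10⁻³
  soda-lime glass: M = 4.56×10⁻³
  copper: M = 2.79×10⁻³
Titanium alloy ranks first.

titanium alloy, M = 21.5×10⁻³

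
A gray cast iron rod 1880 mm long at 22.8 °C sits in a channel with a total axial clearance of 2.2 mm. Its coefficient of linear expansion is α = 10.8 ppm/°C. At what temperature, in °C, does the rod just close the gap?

α·L₀·ΔT = 2.2 mm ⇒ ΔT = 2.2 / (10.8×10⁻⁶ × 1880.0) = 108.4 K.
T = 22.8 + 108.4 = 131.2 °C.

131 °C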